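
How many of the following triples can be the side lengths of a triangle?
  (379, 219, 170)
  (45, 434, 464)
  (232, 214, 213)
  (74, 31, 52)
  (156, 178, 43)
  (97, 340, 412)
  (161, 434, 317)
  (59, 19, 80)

7

(170,219,379): 170+219 > 379 → valid
(45,434,464): 45+434 > 464 → valid
(213,214,232): 213+214 > 232 → valid
(31,52,74): 31+52 > 74 → valid
(43,156,178): 43+156 > 178 → valid
(97,340,412): 97+340 > 412 → valid
(161,317,434): 161+317 > 434 → valid
(19,59,80): 19+59 ≤ 80 → not valid
7 of the 8 triples form a triangle.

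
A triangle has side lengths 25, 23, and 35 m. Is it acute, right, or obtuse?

Compare the square of the longest side to the sum of squares of the other two: 23² + 25² = 1154 < 1225 = 35².

obtuse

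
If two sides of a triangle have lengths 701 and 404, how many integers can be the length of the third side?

The third side lies in the open interval (297, 1105).
Integers from 298 to 1104 inclusive: 1104 − 298 + 1 = 807.

807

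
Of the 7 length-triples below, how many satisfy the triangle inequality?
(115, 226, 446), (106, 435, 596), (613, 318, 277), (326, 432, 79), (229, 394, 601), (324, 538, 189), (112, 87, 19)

1

(115,226,446): 115+226 ≤ 446 → not valid
(106,435,596): 106+435 ≤ 596 → not valid
(277,318,613): 277+318 ≤ 613 → not valid
(79,326,432): 79+326 ≤ 432 → not valid
(229,394,601): 229+394 > 601 → valid
(189,324,538): 189+324 ≤ 538 → not valid
(19,87,112): 19+87 ≤ 112 → not valid
1 of the 7 triples forms a triangle.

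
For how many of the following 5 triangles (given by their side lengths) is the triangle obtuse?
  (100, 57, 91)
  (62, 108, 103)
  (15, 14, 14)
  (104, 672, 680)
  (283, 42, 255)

1

(100,57,91): 57²+91² = 11530 > 10000 = 100² → acute
(62,108,103): 62²+103² = 14453 > 11664 = 108² → acute
(15,14,14): 14²+14² = 392 > 225 = 15² → acute
(104,672,680): 104²+672² = 462400 = 680² → right
(283,42,255): 42²+255² = 66789 < 80089 = 283² → obtuse
1 of the 5 is obtuse.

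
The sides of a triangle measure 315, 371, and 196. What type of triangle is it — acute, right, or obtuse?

Compare the square of the longest side to the sum of squares of the other two: 196² + 315² = 137641 = 371².

right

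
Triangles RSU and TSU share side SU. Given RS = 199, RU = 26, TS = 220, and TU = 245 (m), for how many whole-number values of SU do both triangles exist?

51

From triangle RSU: 173 < SU < 225.
From triangle TSU: 25 < SU < 465.
Intersection: 173 < SU < 225, so integers 174 through 224: 51 values.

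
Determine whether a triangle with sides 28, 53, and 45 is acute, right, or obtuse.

Compare the square of the longest side to the sum of squares of the other two: 28² + 45² = 2809 = 53².

right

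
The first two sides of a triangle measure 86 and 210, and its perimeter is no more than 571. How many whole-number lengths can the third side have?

Triangle inequality: 124 < x < 296. Perimeter ≤ 571 gives x ≤ 571 − 86 − 210 = 275.
So 124 < x ≤ 275; integers 125 through 275: 151 values.

151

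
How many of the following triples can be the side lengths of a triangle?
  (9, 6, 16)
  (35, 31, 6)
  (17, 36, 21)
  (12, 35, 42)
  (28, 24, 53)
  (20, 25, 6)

(6,9,16): 6+9 ≤ 16 → not valid
(6,31,35): 6+31 > 35 → valid
(17,21,36): 17+21 > 36 → valid
(12,35,42): 12+35 > 42 → valid
(24,28,53): 24+28 ≤ 53 → not valid
(6,20,25): 6+20 > 25 → valid
4 of the 6 triples form a triangle.

4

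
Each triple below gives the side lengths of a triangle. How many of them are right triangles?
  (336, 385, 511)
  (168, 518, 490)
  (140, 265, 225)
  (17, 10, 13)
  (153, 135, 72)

4

(336,385,511): 336²+385² = 261121 = 511² → right
(168,518,490): 168²+490² = 268324 = 518² → right
(140,265,225): 140²+225² = 70225 = 265² → right
(17,10,13): 10²+13² = 269 < 289 = 17² → obtuse
(153,135,72): 72²+135² = 23409 = 153² → right
4 of the 5 are right.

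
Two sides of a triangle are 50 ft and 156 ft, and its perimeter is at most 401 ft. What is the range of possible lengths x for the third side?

106 < x ≤ 195 ft

Triangle inequality alone gives 106 < x < 206.
The perimeter condition gives x ≤ 401 − 50 − 156 = 195.
Intersecting the two: 106 < x ≤ 195.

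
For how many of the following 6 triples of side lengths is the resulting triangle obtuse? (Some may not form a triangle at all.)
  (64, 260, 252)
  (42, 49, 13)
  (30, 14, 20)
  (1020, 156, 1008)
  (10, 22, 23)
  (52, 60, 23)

3

(64,260,252): 64²+252² = 67600 = 260² → right
(42,49,13): 13²+42² = 1933 < 2401 = 49² → obtuse
(30,14,20): 14²+20² = 596 < 900 = 30² → obtuse
(1020,156,1008): 156²+1008² = 1040400 = 1020² → right
(10,22,23): 10²+22² = 584 > 529 = 23² → acute
(52,60,23): 23²+52² = 3233 < 3600 = 60² → obtuse
3 of the 6 are obtuse.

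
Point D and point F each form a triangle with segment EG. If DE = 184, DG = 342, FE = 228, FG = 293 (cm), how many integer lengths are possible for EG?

From triangle DEG: 158 < EG < 526.
From triangle FEG: 65 < EG < 521.
Intersection: 158 < EG < 521, so integers 159 through 520: 362 values.

362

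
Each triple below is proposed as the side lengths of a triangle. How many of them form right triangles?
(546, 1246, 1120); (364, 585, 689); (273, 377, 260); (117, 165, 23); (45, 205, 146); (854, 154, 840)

4

(546,1246,1120): 546²+1120² = 1552516 = 1246² → right
(364,585,689): 364²+585² = 474721 = 689² → right
(273,377,260): 260²+273² = 142129 = 377² → right
(117,165,23): 23+117 ≤ 165, not a triangle
(45,205,146): 45+146 ≤ 205, not a triangle
(854,154,840): 154²+840² = 729316 = 854² → right
4 of the 6 are right.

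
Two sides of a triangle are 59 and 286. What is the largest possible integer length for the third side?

The third side must be strictly less than 59 + 286 = 345.
The largest integer below 345 is 344.

344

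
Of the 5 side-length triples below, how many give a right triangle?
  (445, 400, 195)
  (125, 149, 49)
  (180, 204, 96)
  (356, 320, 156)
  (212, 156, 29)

(445,400,195): 195²+400² = 198025 = 445² → right
(125,149,49): 49²+125² = 18026 < 22201 = 149² → obtuse
(180,204,96): 96²+180² = 41616 = 204² → right
(356,320,156): 156²+320² = 126736 = 356² → right
(212,156,29): 29+156 ≤ 212, not a triangle
3 of the 5 are right.

3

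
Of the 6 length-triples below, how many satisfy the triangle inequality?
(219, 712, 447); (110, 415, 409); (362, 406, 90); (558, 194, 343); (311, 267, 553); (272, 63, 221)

(219,447,712): 219+447 ≤ 712 → not valid
(110,409,415): 110+409 > 415 → valid
(90,362,406): 90+362 > 406 → valid
(194,343,558): 194+343 ≤ 558 → not valid
(267,311,553): 267+311 > 553 → valid
(63,221,272): 63+221 > 272 → valid
4 of the 6 triples form a triangle.

4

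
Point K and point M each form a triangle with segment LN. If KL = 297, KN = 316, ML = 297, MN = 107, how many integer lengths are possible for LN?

213

From triangle KLN: 19 < LN < 613.
From triangle MLN: 190 < LN < 404.
Intersection: 190 < LN < 404, so integers 191 through 403: 213 values.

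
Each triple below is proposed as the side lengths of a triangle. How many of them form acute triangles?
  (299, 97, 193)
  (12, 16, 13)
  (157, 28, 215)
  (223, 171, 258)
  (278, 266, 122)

(299,97,193): 97+193 ≤ 299, not a triangle
(12,16,13): 12²+13² = 313 > 256 = 16² → acute
(157,28,215): 28+157 ≤ 215, not a triangle
(223,171,258): 171²+223² = 78970 > 66564 = 258² → acute
(278,266,122): 122²+266² = 85640 > 77284 = 278² → acute
3 of the 5 are acute.

3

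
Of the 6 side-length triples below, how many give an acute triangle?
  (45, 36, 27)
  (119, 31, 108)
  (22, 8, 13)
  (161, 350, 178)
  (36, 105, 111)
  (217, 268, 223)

(45,36,27): 27²+36² = 2025 = 45² → right
(119,31,108): 31²+108² = 12625 < 14161 = 119² → obtuse
(22,8,13): 8+13 ≤ 22, not a triangle
(161,350,178): 161+178 ≤ 350, not a triangle
(36,105,111): 36²+105² = 12321 = 111² → right
(217,268,223): 217²+223² = 96818 > 71824 = 268² → acute
1 of the 6 is acute.

1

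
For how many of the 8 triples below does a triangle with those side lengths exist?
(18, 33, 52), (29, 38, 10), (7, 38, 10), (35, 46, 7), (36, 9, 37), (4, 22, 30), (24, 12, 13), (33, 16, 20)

(18,33,52): 18+33 ≤ 52 → not valid
(10,29,38): 10+29 > 38 → valid
(7,10,38): 7+10 ≤ 38 → not valid
(7,35,46): 7+35 ≤ 46 → not valid
(9,36,37): 9+36 > 37 → valid
(4,22,30): 4+22 ≤ 30 → not valid
(12,13,24): 12+13 > 24 → valid
(16,20,33): 16+20 > 33 → valid
4 of the 8 triples form a triangle.

4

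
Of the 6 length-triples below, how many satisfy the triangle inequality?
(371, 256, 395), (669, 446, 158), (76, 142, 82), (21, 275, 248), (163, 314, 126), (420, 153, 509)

3

(256,371,395): 256+371 > 395 → valid
(158,446,669): 158+446 ≤ 669 → not valid
(76,82,142): 76+82 > 142 → valid
(21,248,275): 21+248 ≤ 275 → not valid
(126,163,314): 126+163 ≤ 314 → not valid
(153,420,509): 153+420 > 509 → valid
3 of the 6 triples form a triangle.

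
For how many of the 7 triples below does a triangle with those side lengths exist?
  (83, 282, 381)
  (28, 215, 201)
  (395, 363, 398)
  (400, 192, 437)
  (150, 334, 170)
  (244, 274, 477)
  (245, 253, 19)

(83,282,381): 83+282 ≤ 381 → not valid
(28,201,215): 28+201 > 215 → valid
(363,395,398): 363+395 > 398 → valid
(192,400,437): 192+400 > 437 → valid
(150,170,334): 150+170 ≤ 334 → not valid
(244,274,477): 244+274 > 477 → valid
(19,245,253): 19+245 > 253 → valid
5 of the 7 triples form a triangle.

5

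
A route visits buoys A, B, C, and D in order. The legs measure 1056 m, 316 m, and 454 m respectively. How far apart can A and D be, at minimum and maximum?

The maximum is all hops collinear in one direction: 1056 + 316 + 454 = 1826.
The longest hop is 1056; the others sum to 770. Folding the others back against it leaves at least 1056 − 770 = 286.

286 ≤ AD ≤ 1826 m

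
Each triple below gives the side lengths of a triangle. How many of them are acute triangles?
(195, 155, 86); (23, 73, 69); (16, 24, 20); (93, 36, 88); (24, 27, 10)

2

(195,155,86): 86²+155² = 31421 < 38025 = 195² → obtuse
(23,73,69): 23²+69² = 5290 < 5329 = 73² → obtuse
(16,24,20): 16²+20² = 656 > 576 = 24² → acute
(93,36,88): 36²+88² = 9040 > 8649 = 93² → acute
(24,27,10): 10²+24² = 676 < 729 = 27² → obtuse
2 of the 5 are acute.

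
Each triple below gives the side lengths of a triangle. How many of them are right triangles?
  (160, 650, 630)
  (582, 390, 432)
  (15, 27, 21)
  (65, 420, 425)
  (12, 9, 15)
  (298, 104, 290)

(160,650,630): 160²+630² = 422500 = 650² → right
(582,390,432): 390²+432² = 338724 = 582² → right
(15,27,21): 15²+21² = 666 < 729 = 27² → obtuse
(65,420,425): 65²+420² = 180625 = 425² → right
(12,9,15): 9²+12² = 225 = 15² → right
(298,104,290): 104²+290² = 94916 > 88804 = 298² → acute
4 of the 6 are right.

4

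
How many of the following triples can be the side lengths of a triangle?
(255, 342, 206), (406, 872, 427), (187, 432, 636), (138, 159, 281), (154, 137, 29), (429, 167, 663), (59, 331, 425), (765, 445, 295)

(206,255,342): 206+255 > 342 → valid
(406,427,872): 406+427 ≤ 872 → not valid
(187,432,636): 187+432 ≤ 636 → not valid
(138,159,281): 138+159 > 281 → valid
(29,137,154): 29+137 > 154 → valid
(167,429,663): 167+429 ≤ 663 → not valid
(59,331,425): 59+331 ≤ 425 → not valid
(295,445,765): 295+445 ≤ 765 → not valid
3 of the 8 triples form a triangle.

3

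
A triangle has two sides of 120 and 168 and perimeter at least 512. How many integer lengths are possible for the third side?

Triangle inequality: 48 < x < 288. Perimeter ≥ 512 gives x ≥ 512 − 120 − 168 = 224.
So 224 ≤ x < 288; integers 224 through 287: 64 values.

64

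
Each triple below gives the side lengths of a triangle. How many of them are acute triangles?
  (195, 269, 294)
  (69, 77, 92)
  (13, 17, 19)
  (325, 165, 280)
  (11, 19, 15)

(195,269,294): 195²+269² = 110386 > 86436 = 294² → acute
(69,77,92): 69²+77² = 10690 > 8464 = 92² → acute
(13,17,19): 13²+17² = 458 > 361 = 19² → acute
(325,165,280): 165²+280² = 105625 = 325² → right
(11,19,15): 11²+15² = 346 < 361 = 19² → obtuse
3 of the 5 are acute.

3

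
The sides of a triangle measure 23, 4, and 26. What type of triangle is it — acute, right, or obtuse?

obtuse

Compare the square of the longest side to the sum of squares of the other two: 4² + 23² = 545 < 676 = 26².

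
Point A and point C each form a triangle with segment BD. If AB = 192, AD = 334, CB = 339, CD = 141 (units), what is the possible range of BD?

From triangle ABD: |192 − 334| < BD < 192 + 334, i.e. 142 < BD < 526.
From triangle CBD: 198 < BD < 480.
Both must hold, so BD lies in the intersection.

198 < BD < 480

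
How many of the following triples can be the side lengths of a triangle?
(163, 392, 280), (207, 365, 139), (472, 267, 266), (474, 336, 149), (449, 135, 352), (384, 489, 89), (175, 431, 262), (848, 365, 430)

(163,280,392): 163+280 > 392 → valid
(139,207,365): 139+207 ≤ 365 → not valid
(266,267,472): 266+267 > 472 → valid
(149,336,474): 149+336 > 474 → valid
(135,352,449): 135+352 > 449 → valid
(89,384,489): 89+384 ≤ 489 → not valid
(175,262,431): 175+262 > 431 → valid
(365,430,848): 365+430 ≤ 848 → not valid
5 of the 8 triples form a triangle.

5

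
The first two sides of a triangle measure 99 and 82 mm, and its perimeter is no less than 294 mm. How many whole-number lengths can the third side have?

Triangle inequality: 17 < x < 181. Perimeter ≥ 294 gives x ≥ 294 − 99 − 82 = 113.
So 113 ≤ x < 181; integers 113 through 180: 68 values.

68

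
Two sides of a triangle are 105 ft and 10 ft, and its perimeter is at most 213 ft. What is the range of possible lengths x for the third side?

95 < x ≤ 98 ft

Triangle inequality alone gives 95 < x < 115.
The perimeter condition gives x ≤ 213 − 105 − 10 = 98.
Intersecting the two: 95 < x ≤ 98.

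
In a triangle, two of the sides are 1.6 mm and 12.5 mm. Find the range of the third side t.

10.9 < t < 14.1

By the triangle inequality, t must be less than 1.6 + 12.5 = 14.1 and greater than |1.6 − 12.5| = 10.9.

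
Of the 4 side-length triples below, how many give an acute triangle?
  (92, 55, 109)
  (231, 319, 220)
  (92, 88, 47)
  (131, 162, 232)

1

(92,55,109): 55²+92² = 11489 < 11881 = 109² → obtuse
(231,319,220): 220²+231² = 101761 = 319² → right
(92,88,47): 47²+88² = 9953 > 8464 = 92² → acute
(131,162,232): 131²+162² = 43405 < 53824 = 232² → obtuse
1 of the 4 is acute.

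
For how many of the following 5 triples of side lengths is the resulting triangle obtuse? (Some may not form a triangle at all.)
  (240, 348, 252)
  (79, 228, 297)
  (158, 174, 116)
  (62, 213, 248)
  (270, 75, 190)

(240,348,252): 240²+252² = 121104 = 348² → right
(79,228,297): 79²+228² = 58225 < 88209 = 297² → obtuse
(158,174,116): 116²+158² = 38420 > 30276 = 174² → acute
(62,213,248): 62²+213² = 49213 < 61504 = 248² → obtuse
(270,75,190): 75+190 ≤ 270, not a triangle
2 of the 5 are obtuse.

2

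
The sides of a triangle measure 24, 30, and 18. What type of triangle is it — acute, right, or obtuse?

right

Compare the square of the longest side to the sum of squares of the other two: 18² + 24² = 900 = 30².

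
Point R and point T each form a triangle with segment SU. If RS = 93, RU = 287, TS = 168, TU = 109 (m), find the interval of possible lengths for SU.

From triangle RSU: |93 − 287| < SU < 93 + 287, i.e. 194 < SU < 380.
From triangle TSU: 59 < SU < 277.
Both must hold, so SU lies in the intersection.

194 < SU < 277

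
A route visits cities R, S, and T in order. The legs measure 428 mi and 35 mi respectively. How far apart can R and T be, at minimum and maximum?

By the triangle inequality, |428 − 35| ≤ RT ≤ 428 + 35.

393 ≤ RT ≤ 463 mi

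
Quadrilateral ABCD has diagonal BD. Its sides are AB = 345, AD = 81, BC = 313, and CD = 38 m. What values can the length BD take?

275 < BD < 351

From triangle ABD: |345 − 81| < BD < 345 + 81, i.e. 264 < BD < 426.
From triangle CBD: 275 < BD < 351.
Both must hold, so BD lies in the intersection.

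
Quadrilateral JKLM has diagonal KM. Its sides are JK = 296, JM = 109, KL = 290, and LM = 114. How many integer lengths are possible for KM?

From triangle JKM: 187 < KM < 405.
From triangle LKM: 176 < KM < 404.
Intersection: 187 < KM < 404, so integers 188 through 403: 216 values.

216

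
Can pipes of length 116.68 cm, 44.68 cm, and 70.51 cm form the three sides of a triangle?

No

The longest side is 116.68, but the other two sum to only 115.19.
115.19 < 116.68, so the triangle inequality fails.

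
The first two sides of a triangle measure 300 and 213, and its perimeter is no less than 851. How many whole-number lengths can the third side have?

175

Triangle inequality: 87 < x < 513. Perimeter ≥ 851 gives x ≥ 851 − 300 − 213 = 338.
So 338 ≤ x < 513; integers 338 through 512: 175 values.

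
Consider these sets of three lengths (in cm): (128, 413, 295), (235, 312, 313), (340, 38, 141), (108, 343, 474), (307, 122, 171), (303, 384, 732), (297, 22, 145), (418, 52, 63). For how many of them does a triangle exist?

2

(128,295,413): 128+295 > 413 → valid
(235,312,313): 235+312 > 313 → valid
(38,141,340): 38+141 ≤ 340 → not valid
(108,343,474): 108+343 ≤ 474 → not valid
(122,171,307): 122+171 ≤ 307 → not valid
(303,384,732): 303+384 ≤ 732 → not valid
(22,145,297): 22+145 ≤ 297 → not valid
(52,63,418): 52+63 ≤ 418 → not valid
2 of the 8 triples form a triangle.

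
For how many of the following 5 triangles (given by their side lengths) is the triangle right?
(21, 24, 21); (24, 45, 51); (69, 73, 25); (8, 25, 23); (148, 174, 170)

1

(21,24,21): 21²+21² = 882 > 576 = 24² → acute
(24,45,51): 24²+45² = 2601 = 51² → right
(69,73,25): 25²+69² = 5386 > 5329 = 73² → acute
(8,25,23): 8²+23² = 593 < 625 = 25² → obtuse
(148,174,170): 148²+170² = 50804 > 30276 = 174² → acute
1 of the 5 is right.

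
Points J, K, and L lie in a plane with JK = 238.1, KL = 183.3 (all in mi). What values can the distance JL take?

By the triangle inequality, |238.1 − 183.3| ≤ JL ≤ 238.1 + 183.3.

54.8 ≤ JL ≤ 421.4 mi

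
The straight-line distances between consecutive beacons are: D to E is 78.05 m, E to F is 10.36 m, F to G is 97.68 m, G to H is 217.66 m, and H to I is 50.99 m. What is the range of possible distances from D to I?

0 ≤ DI ≤ 454.74 m

The maximum is all hops collinear in one direction: 78.05 + 10.36 + 97.68 + 217.66 + 50.99 = 454.74.
The longest hop is 217.66; the others sum to 237.08. Since 217.66 ≤ 237.08, the path can fold back on itself completely, so the minimum distance is 0.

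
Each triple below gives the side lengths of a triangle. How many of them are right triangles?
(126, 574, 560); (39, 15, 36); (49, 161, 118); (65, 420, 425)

3

(126,574,560): 126²+560² = 329476 = 574² → right
(39,15,36): 15²+36² = 1521 = 39² → right
(49,161,118): 49²+118² = 16325 < 25921 = 161² → obtuse
(65,420,425): 65²+420² = 180625 = 425² → right
3 of the 4 are right.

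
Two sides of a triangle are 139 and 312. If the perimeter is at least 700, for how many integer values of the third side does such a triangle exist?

202

Triangle inequality: 173 < x < 451. Perimeter ≥ 700 gives x ≥ 700 − 139 − 312 = 249.
So 249 ≤ x < 451; integers 249 through 450: 202 values.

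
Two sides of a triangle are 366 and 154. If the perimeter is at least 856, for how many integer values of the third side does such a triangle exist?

184

Triangle inequality: 212 < x < 520. Perimeter ≥ 856 gives x ≥ 856 − 366 − 154 = 336.
So 336 ≤ x < 520; integers 336 through 519: 184 values.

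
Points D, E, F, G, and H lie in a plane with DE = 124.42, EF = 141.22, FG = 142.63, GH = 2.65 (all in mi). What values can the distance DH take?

The maximum is all hops collinear in one direction: 124.42 + 141.22 + 142.63 + 2.65 = 410.92.
The longest hop is 142.63; the others sum to 268.29. Since 142.63 ≤ 268.29, the path can fold back on itself completely, so the minimum distance is 0.

0 ≤ DH ≤ 410.92 mi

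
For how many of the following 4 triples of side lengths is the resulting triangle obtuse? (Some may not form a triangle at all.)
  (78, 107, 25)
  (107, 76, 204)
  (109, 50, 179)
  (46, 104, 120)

1

(78,107,25): 25+78 ≤ 107, not a triangle
(107,76,204): 76+107 ≤ 204, not a triangle
(109,50,179): 50+109 ≤ 179, not a triangle
(46,104,120): 46²+104² = 12932 < 14400 = 120² → obtuse
1 of the 4 is obtuse.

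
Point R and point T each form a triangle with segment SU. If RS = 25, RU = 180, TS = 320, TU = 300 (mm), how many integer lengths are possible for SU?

49

From triangle RSU: 155 < SU < 205.
From triangle TSU: 20 < SU < 620.
Intersection: 155 < SU < 205, so integers 156 through 204: 49 values.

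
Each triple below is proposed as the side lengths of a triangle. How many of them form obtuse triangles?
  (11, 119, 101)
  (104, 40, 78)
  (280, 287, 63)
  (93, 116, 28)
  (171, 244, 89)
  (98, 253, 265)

3

(11,119,101): 11+101 ≤ 119, not a triangle
(104,40,78): 40²+78² = 7684 < 10816 = 104² → obtuse
(280,287,63): 63²+280² = 82369 = 287² → right
(93,116,28): 28²+93² = 9433 < 13456 = 116² → obtuse
(171,244,89): 89²+171² = 37162 < 59536 = 244² → obtuse
(98,253,265): 98²+253² = 73613 > 70225 = 265² → acute
3 of the 6 are obtuse.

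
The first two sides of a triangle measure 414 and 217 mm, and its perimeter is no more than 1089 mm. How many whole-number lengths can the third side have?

Triangle inequality: 197 < x < 631. Perimeter ≤ 1089 gives x ≤ 1089 − 414 − 217 = 458.
So 197 < x ≤ 458; integers 198 through 458: 261 values.

261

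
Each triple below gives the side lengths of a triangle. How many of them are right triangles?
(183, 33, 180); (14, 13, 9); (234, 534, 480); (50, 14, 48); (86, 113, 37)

(183,33,180): 33²+180² = 33489 = 183² → right
(14,13,9): 9²+13² = 250 > 196 = 14² → acute
(234,534,480): 234²+480² = 285156 = 534² → right
(50,14,48): 14²+48² = 2500 = 50² → right
(86,113,37): 37²+86² = 8765 < 12769 = 113² → obtuse
3 of the 5 are right.

3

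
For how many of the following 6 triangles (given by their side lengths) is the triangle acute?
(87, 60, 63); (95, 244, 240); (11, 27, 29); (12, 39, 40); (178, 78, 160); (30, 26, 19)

4

(87,60,63): 60²+63² = 7569 = 87² → right
(95,244,240): 95²+240² = 66625 > 59536 = 244² → acute
(11,27,29): 11²+27² = 850 > 841 = 29² → acute
(12,39,40): 12²+39² = 1665 > 1600 = 40² → acute
(178,78,160): 78²+160² = 31684 = 178² → right
(30,26,19): 19²+26² = 1037 > 900 = 30² → acute
4 of the 6 are acute.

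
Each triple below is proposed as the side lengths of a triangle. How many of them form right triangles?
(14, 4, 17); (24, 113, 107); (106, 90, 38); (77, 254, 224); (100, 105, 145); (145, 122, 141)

1

(14,4,17): 4²+14² = 212 < 289 = 17² → obtuse
(24,113,107): 24²+107² = 12025 < 12769 = 113² → obtuse
(106,90,38): 38²+90² = 9544 < 11236 = 106² → obtuse
(77,254,224): 77²+224² = 56105 < 64516 = 254² → obtuse
(100,105,145): 100²+105² = 21025 = 145² → right
(145,122,141): 122²+141² = 34765 > 21025 = 145² → acute
1 of the 6 is right.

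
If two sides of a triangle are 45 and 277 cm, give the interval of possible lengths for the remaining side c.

232 < c < 322

By the triangle inequality, c must be less than 45 + 277 = 322 and greater than |45 − 277| = 232.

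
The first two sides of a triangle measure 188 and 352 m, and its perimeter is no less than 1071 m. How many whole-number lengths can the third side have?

Triangle inequality: 164 < x < 540. Perimeter ≥ 1071 gives x ≥ 1071 − 188 − 352 = 531.
So 531 ≤ x < 540; integers 531 through 539: 9 values.

9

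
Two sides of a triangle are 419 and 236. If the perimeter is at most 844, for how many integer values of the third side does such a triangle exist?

Triangle inequality: 183 < x < 655. Perimeter ≤ 844 gives x ≤ 844 − 419 − 236 = 189.
So 183 < x ≤ 189; integers 184 through 189: 6 values.

6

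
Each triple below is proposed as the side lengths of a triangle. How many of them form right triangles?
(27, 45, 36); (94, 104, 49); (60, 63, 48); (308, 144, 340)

2

(27,45,36): 27²+36² = 2025 = 45² → right
(94,104,49): 49²+94² = 11237 > 10816 = 104² → acute
(60,63,48): 48²+60² = 5904 > 3969 = 63² → acute
(308,144,340): 144²+308² = 115600 = 340² → right
2 of the 4 are right.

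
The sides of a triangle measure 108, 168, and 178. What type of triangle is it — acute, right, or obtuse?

acute

Compare the square of the longest side to the sum of squares of the other two: 108² + 168² = 39888 > 31684 = 178².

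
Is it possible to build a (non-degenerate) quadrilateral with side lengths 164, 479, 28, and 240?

No

For a quadrilateral, each side must be shorter than the sum of the others.
Here the longest side is 479, but the remaining 3 sides sum to only 432.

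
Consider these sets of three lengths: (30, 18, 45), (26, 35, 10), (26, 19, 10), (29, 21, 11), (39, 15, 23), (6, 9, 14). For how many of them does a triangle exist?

(18,30,45): 18+30 > 45 → valid
(10,26,35): 10+26 > 35 → valid
(10,19,26): 10+19 > 26 → valid
(11,21,29): 11+21 > 29 → valid
(15,23,39): 15+23 ≤ 39 → not valid
(6,9,14): 6+9 > 14 → valid
5 of the 6 triples form a triangle.

5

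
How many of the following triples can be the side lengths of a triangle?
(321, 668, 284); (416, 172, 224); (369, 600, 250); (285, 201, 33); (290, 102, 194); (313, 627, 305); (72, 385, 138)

(284,321,668): 284+321 ≤ 668 → not valid
(172,224,416): 172+224 ≤ 416 → not valid
(250,369,600): 250+369 > 600 → valid
(33,201,285): 33+201 ≤ 285 → not valid
(102,194,290): 102+194 > 290 → valid
(305,313,627): 305+313 ≤ 627 → not valid
(72,138,385): 72+138 ≤ 385 → not valid
2 of the 7 triples form a triangle.

2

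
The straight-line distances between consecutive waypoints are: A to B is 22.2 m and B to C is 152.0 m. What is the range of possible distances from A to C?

By the triangle inequality, |22.2 − 152.0| ≤ AC ≤ 22.2 + 152.0.

129.8 ≤ AC ≤ 174.2 m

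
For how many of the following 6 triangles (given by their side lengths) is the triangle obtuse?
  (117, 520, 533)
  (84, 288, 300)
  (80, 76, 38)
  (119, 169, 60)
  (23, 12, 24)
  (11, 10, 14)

(117,520,533): 117²+520² = 284089 = 533² → right
(84,288,300): 84²+288² = 90000 = 300² → right
(80,76,38): 38²+76² = 7220 > 6400 = 80² → acute
(119,169,60): 60²+119² = 17761 < 28561 = 169² → obtuse
(23,12,24): 12²+23² = 673 > 576 = 24² → acute
(11,10,14): 10²+11² = 221 > 196 = 14² → acute
1 of the 6 is obtuse.

1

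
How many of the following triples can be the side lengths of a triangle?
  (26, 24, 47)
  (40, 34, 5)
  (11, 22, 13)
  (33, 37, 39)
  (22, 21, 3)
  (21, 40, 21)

5

(24,26,47): 24+26 > 47 → valid
(5,34,40): 5+34 ≤ 40 → not valid
(11,13,22): 11+13 > 22 → valid
(33,37,39): 33+37 > 39 → valid
(3,21,22): 3+21 > 22 → valid
(21,21,40): 21+21 > 40 → valid
5 of the 6 triples form a triangle.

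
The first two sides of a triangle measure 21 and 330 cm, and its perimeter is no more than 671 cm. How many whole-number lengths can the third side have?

Triangle inequality: 309 < x < 351. Perimeter ≤ 671 gives x ≤ 671 − 21 − 330 = 320.
So 309 < x ≤ 320; integers 310 through 320: 11 values.

11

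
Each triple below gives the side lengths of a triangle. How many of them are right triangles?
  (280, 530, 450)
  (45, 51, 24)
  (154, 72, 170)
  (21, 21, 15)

3

(280,530,450): 280²+450² = 280900 = 530² → right
(45,51,24): 24²+45² = 2601 = 51² → right
(154,72,170): 72²+154² = 28900 = 170² → right
(21,21,15): 15²+21² = 666 > 441 = 21² → acute
3 of the 4 are right.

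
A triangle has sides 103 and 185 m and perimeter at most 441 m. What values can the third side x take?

Triangle inequality alone gives 82 < x < 288.
The perimeter condition gives x ≤ 441 − 103 − 185 = 153.
Intersecting the two: 82 < x ≤ 153.

82 < x ≤ 153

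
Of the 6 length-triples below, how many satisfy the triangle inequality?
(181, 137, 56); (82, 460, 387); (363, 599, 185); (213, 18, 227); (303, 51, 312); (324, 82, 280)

(56,137,181): 56+137 > 181 → valid
(82,387,460): 82+387 > 460 → valid
(185,363,599): 185+363 ≤ 599 → not valid
(18,213,227): 18+213 > 227 → valid
(51,303,312): 51+303 > 312 → valid
(82,280,324): 82+280 > 324 → valid
5 of the 6 triples form a triangle.

5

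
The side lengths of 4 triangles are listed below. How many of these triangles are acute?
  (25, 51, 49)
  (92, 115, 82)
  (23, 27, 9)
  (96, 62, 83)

(25,51,49): 25²+49² = 3026 > 2601 = 51² → acute
(92,115,82): 82²+92² = 15188 > 13225 = 115² → acute
(23,27,9): 9²+23² = 610 < 729 = 27² → obtuse
(96,62,83): 62²+83² = 10733 > 9216 = 96² → acute
3 of the 4 are acute.

3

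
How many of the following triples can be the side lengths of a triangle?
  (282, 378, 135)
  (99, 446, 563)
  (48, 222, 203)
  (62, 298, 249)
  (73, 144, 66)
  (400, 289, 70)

(135,282,378): 135+282 > 378 → valid
(99,446,563): 99+446 ≤ 563 → not valid
(48,203,222): 48+203 > 222 → valid
(62,249,298): 62+249 > 298 → valid
(66,73,144): 66+73 ≤ 144 → not valid
(70,289,400): 70+289 ≤ 400 → not valid
3 of the 6 triples form a triangle.

3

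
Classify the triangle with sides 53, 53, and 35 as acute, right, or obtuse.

acute

Compare the square of the longest side to the sum of squares of the other two: 35² + 53² = 4034 > 2809 = 53².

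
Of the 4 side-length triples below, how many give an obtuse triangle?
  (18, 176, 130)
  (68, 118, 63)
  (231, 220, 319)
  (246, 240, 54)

1

(18,176,130): 18+130 ≤ 176, not a triangle
(68,118,63): 63²+68² = 8593 < 13924 = 118² → obtuse
(231,220,319): 220²+231² = 101761 = 319² → right
(246,240,54): 54²+240² = 60516 = 246² → right
1 of the 4 is obtuse.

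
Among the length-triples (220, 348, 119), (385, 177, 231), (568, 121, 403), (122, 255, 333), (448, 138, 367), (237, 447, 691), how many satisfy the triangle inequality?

(119,220,348): 119+220 ≤ 348 → not valid
(177,231,385): 177+231 > 385 → valid
(121,403,568): 121+403 ≤ 568 → not valid
(122,255,333): 122+255 > 333 → valid
(138,367,448): 138+367 > 448 → valid
(237,447,691): 237+447 ≤ 691 → not valid
3 of the 6 triples form a triangle.

3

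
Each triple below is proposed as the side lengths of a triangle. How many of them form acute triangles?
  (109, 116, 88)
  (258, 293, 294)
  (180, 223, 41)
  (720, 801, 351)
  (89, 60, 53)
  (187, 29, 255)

(109,116,88): 88²+109² = 19625 > 13456 = 116² → acute
(258,293,294): 258²+293² = 152413 > 86436 = 294² → acute
(180,223,41): 41+180 ≤ 223, not a triangle
(720,801,351): 351²+720² = 641601 = 801² → right
(89,60,53): 53²+60² = 6409 < 7921 = 89² → obtuse
(187,29,255): 29+187 ≤ 255, not a triangle
2 of the 6 are acute.

2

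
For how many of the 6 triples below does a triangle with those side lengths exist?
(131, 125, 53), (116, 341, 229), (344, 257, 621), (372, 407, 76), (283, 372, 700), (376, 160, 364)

4

(53,125,131): 53+125 > 131 → valid
(116,229,341): 116+229 > 341 → valid
(257,344,621): 257+344 ≤ 621 → not valid
(76,372,407): 76+372 > 407 → valid
(283,372,700): 283+372 ≤ 700 → not valid
(160,364,376): 160+364 > 376 → valid
4 of the 6 triples form a triangle.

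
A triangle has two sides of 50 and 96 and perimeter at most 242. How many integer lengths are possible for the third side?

Triangle inequality: 46 < x < 146. Perimeter ≤ 242 gives x ≤ 242 − 50 − 96 = 96.
So 46 < x ≤ 96; integers 47 through 96: 50 values.

50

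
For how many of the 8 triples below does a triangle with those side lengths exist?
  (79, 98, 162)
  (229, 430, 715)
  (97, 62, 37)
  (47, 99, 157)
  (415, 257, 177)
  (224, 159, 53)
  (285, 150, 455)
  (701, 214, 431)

3

(79,98,162): 79+98 > 162 → valid
(229,430,715): 229+430 ≤ 715 → not valid
(37,62,97): 37+62 > 97 → valid
(47,99,157): 47+99 ≤ 157 → not valid
(177,257,415): 177+257 > 415 → valid
(53,159,224): 53+159 ≤ 224 → not valid
(150,285,455): 150+285 ≤ 455 → not valid
(214,431,701): 214+431 ≤ 701 → not valid
3 of the 8 triples form a triangle.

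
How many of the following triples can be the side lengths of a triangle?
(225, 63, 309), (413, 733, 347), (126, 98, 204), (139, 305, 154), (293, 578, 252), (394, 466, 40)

(63,225,309): 63+225 ≤ 309 → not valid
(347,413,733): 347+413 > 733 → valid
(98,126,204): 98+126 > 204 → valid
(139,154,305): 139+154 ≤ 305 → not valid
(252,293,578): 252+293 ≤ 578 → not valid
(40,394,466): 40+394 ≤ 466 → not valid
2 of the 6 triples form a triangle.

2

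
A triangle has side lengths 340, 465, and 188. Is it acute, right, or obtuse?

obtuse

Compare the square of the longest side to the sum of squares of the other two: 188² + 340² = 150944 < 216225 = 465².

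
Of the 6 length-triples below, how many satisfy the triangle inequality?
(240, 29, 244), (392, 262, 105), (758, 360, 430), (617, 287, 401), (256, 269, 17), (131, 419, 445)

5

(29,240,244): 29+240 > 244 → valid
(105,262,392): 105+262 ≤ 392 → not valid
(360,430,758): 360+430 > 758 → valid
(287,401,617): 287+401 > 617 → valid
(17,256,269): 17+256 > 269 → valid
(131,419,445): 131+419 > 445 → valid
5 of the 6 triples form a triangle.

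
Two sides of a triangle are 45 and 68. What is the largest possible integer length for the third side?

112

The third side must be strictly less than 45 + 68 = 113.
The largest integer below 113 is 112.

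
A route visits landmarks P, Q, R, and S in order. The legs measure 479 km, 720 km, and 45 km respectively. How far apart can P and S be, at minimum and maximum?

196 ≤ PS ≤ 1244 km

The maximum is all hops collinear in one direction: 479 + 720 + 45 = 1244.
The longest hop is 720; the others sum to 524. Folding the others back against it leaves at least 720 − 524 = 196.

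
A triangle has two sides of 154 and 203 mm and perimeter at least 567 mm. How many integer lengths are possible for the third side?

Triangle inequality: 49 < x < 357. Perimeter ≥ 567 gives x ≥ 567 − 154 − 203 = 210.
So 210 ≤ x < 357; integers 210 through 356: 147 values.

147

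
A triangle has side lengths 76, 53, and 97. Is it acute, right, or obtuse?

obtuse

Compare the square of the longest side to the sum of squares of the other two: 53² + 76² = 8585 < 9409 = 97².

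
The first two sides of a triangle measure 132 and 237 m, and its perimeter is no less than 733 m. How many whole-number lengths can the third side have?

Triangle inequality: 105 < x < 369. Perimeter ≥ 733 gives x ≥ 733 − 132 − 237 = 364.
So 364 ≤ x < 369; integers 364 through 368: 5 values.

5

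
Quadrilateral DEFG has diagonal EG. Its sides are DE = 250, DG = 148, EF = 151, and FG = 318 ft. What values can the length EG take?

167 < EG < 398

From triangle DEG: |250 − 148| < EG < 250 + 148, i.e. 102 < EG < 398.
From triangle FEG: 167 < EG < 469.
Both must hold, so EG lies in the intersection.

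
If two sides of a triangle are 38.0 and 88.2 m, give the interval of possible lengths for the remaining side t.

By the triangle inequality, t must be less than 38.0 + 88.2 = 126.2 and greater than |38.0 − 88.2| = 50.2.

50.2 < t < 126.2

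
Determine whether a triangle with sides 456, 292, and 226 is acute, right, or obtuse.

Compare the square of the longest side to the sum of squares of the other two: 226² + 292² = 136340 < 207936 = 456².

obtuse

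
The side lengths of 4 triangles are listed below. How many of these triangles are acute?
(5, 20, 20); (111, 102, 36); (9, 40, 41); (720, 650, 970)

(5,20,20): 5²+20² = 425 > 400 = 20² → acute
(111,102,36): 36²+102² = 11700 < 12321 = 111² → obtuse
(9,40,41): 9²+40² = 1681 = 41² → right
(720,650,970): 650²+720² = 940900 = 970² → right
1 of the 4 is acute.

1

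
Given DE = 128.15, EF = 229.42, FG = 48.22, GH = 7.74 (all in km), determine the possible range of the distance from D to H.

The maximum is all hops collinear in one direction: 128.15 + 229.42 + 48.22 + 7.74 = 413.53.
The longest hop is 229.42; the others sum to 184.11. Folding the others back against it leaves at least 229.42 − 184.11 = 45.31.

45.31 ≤ DH ≤ 413.53 km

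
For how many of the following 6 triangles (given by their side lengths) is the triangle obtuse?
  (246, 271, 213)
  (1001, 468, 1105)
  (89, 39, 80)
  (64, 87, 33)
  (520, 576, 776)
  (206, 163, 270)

2

(246,271,213): 213²+246² = 105885 > 73441 = 271² → acute
(1001,468,1105): 468²+1001² = 1221025 = 1105² → right
(89,39,80): 39²+80² = 7921 = 89² → right
(64,87,33): 33²+64² = 5185 < 7569 = 87² → obtuse
(520,576,776): 520²+576² = 602176 = 776² → right
(206,163,270): 163²+206² = 69005 < 72900 = 270² → obtuse
2 of the 6 are obtuse.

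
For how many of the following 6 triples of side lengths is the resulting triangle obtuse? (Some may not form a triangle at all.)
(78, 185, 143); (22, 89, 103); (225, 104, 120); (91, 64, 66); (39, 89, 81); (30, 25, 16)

(78,185,143): 78²+143² = 26533 < 34225 = 185² → obtuse
(22,89,103): 22²+89² = 8405 < 10609 = 103² → obtuse
(225,104,120): 104+120 ≤ 225, not a triangle
(91,64,66): 64²+66² = 8452 > 8281 = 91² → acute
(39,89,81): 39²+81² = 8082 > 7921 = 89² → acute
(30,25,16): 16²+25² = 881 < 900 = 30² → obtuse
3 of the 6 are obtuse.

3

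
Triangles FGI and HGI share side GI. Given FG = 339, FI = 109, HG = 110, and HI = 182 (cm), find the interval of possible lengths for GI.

230 < GI < 292

From triangle FGI: |339 − 109| < GI < 339 + 109, i.e. 230 < GI < 448.
From triangle HGI: 72 < GI < 292.
Both must hold, so GI lies in the intersection.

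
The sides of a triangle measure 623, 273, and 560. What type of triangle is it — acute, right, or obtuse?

right

Compare the square of the longest side to the sum of squares of the other two: 273² + 560² = 388129 = 623².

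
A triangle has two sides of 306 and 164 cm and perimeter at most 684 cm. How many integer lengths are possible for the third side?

Triangle inequality: 142 < x < 470. Perimeter ≤ 684 gives x ≤ 684 − 306 − 164 = 214.
So 142 < x ≤ 214; integers 143 through 214: 72 values.

72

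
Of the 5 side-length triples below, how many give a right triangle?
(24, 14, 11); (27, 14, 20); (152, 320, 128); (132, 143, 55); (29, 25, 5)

1

(24,14,11): 11²+14² = 317 < 576 = 24² → obtuse
(27,14,20): 14²+20² = 596 < 729 = 27² → obtuse
(152,320,128): 128+152 ≤ 320, not a triangle
(132,143,55): 55²+132² = 20449 = 143² → right
(29,25,5): 5²+25² = 650 < 841 = 29² → obtuse
1 of the 5 is right.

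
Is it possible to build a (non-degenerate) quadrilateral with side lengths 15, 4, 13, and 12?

A quadrilateral exists iff every side is shorter than the sum of the others — equivalently, the longest side is less than the sum of the rest.
Longest side 15 < 29 (sum of the remaining 3), so yes.

Yes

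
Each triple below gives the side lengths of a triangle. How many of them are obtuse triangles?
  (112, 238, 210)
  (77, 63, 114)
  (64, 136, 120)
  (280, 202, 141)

2

(112,238,210): 112²+210² = 56644 = 238² → right
(77,63,114): 63²+77² = 9898 < 12996 = 114² → obtuse
(64,136,120): 64²+120² = 18496 = 136² → right
(280,202,141): 141²+202² = 60685 < 78400 = 280² → obtuse
2 of the 4 are obtuse.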